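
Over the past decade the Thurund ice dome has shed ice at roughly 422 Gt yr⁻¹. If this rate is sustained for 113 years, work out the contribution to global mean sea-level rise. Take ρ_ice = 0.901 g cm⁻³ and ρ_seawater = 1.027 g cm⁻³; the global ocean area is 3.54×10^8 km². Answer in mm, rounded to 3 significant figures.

≈ 131 mm

Total mass lost = 422 Gt/yr × 113 yr = 4.769×10^4 Gt = 4.769×10^16 kg.
ρ_w = 1.027 g cm⁻³ = 1027 kg m⁻³, so water volume = 4.769×10^16 / 1027 = 4.643×10^13 m³.
Δh = 4.643×10^13 / 3.54×10^14 = 0.131 m = 131 mm.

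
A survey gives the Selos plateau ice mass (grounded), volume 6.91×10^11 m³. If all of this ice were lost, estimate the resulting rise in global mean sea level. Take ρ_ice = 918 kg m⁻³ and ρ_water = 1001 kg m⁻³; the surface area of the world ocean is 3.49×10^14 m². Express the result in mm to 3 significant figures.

Selos: 6.91×10^11 m³ × (918/1001) = 6.337×10^11 m³ of water.
Spread over 3.49×10^14 m² of ocean, Δh = 6.337×10^11 / 3.49×10^14 = 1.82×10^-3 m = 1.82 mm.

≈ 1.82 mm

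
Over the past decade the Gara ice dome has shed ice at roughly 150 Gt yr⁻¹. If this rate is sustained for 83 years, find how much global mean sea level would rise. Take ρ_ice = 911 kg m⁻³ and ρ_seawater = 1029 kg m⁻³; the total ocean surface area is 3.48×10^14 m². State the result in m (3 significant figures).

≈ 0.0348 m

Total mass lost = 150 Gt/yr × 83 yr = 1.245×10^4 Gt = 1.245×10^16 kg.
ρ_w = 1029 kg m⁻³, so water volume = 1.245×10^16 / 1029 = 1.210×10^13 m³.
Δh = 1.210×10^13 / 3.48×10^14 = 0.0348 m.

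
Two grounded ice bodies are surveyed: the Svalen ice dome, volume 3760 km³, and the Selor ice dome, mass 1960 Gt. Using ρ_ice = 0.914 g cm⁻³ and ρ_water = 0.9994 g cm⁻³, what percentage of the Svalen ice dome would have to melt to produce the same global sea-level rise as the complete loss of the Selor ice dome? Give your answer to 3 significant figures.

Equal sea-level rise means equal mass of meltwater, i.e. equal mass of ice lost.
Ice mass of Selor: 1.960×10^15 kg; ice mass of Svalen: 3.437×10^15 kg.
Fraction required = 1.960×10^15 / 3.437×10^15 = 0.570 → 57.0 %.

≈ 57.0 %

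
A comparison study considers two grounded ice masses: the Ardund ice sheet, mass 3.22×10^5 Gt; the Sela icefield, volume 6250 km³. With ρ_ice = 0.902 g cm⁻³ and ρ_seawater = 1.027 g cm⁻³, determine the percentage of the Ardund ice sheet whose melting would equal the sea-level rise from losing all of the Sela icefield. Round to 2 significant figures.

≈ 1.8 %

Equal sea-level rise means equal mass of meltwater, i.e. equal mass of ice lost.
Ice mass of Sela: 5.638×10^15 kg; ice mass of Ardund: 3.220×10^17 kg.
Fraction required = 5.638×10^15 / 3.220×10^17 = 0.0175 → 1.8 %.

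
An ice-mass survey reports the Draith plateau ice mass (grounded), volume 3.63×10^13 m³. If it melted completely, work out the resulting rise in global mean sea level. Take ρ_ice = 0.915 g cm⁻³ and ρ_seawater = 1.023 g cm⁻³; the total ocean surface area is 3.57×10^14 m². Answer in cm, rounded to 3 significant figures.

Draith: 3.63×10^13 m³ × (915/1023) = 3.247×10^13 m³ of water.
Spread over 3.57×10^14 m² of ocean, Δh = 3.247×10^13 / 3.57×10^14 = 0.0909 m = 9.09 cm.

≈ 9.09 cm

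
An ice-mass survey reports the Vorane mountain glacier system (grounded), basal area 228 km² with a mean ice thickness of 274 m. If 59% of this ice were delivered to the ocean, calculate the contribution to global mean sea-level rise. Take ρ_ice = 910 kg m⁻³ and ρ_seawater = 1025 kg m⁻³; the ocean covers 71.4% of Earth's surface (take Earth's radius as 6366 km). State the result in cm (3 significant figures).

≈ 9.00×10^-3 cm

Vorane: ice volume = 228 km² × 274 m = 62.47 km³; 0.59 × 62.47 × (910/1025) = 32.72 km³ of water.
Spread over 3.64×10^14 m² of ocean, Δh = 3.272×10^10 / 3.64×10^14 = 9.00×10^-5 m = 9.00×10^-3 cm.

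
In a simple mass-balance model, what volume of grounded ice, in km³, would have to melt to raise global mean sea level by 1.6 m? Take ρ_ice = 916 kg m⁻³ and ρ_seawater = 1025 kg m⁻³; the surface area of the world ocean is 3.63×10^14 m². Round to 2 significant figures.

Required water volume = Δh × A = 1.6 m × 3.63×10^14 m² = 5.808×10^14 m³ = 5.808×10^5 km³.
Ice volume = water volume × ρ_w/ρ_ice = 5.808×10^5 × 1025/916 = 6.5×10^5 km³.

≈ 6.5×10^5 km³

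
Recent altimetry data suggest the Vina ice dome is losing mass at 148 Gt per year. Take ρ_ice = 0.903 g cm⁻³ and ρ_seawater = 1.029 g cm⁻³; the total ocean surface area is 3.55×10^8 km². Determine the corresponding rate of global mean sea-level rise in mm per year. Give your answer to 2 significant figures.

ρ_w = 1.029 g cm⁻³ = 1029 kg m⁻³. Annual water volume added = 148 Gt / ρ_w = 1.480×10^14 kg / 1029 kg m⁻³ = 1.438×10^11 m³.
Δh per year = 1.438×10^11 / 3.55×10^14 = 4.05×10^-4 m = 0.41 mm.

≈ 0.41 mm/yr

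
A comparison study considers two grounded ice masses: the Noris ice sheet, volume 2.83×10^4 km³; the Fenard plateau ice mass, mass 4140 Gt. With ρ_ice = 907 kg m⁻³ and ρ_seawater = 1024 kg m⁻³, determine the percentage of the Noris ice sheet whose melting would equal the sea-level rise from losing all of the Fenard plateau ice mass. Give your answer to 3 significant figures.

Equal sea-level rise means equal mass of meltwater, i.e. equal mass of ice lost.
Ice mass of Fenard: 4.140×10^15 kg; ice mass of Noris: 2.567×10^16 kg.
Fraction required = 4.140×10^15 / 2.567×10^16 = 0.161 → 16.1 %.

≈ 16.1 %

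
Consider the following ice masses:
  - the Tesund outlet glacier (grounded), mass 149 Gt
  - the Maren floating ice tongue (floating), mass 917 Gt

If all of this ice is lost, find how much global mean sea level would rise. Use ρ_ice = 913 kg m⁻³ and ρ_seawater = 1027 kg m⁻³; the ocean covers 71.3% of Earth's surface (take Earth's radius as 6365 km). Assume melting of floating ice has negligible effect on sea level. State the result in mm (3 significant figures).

≈ 0.400 mm

Tesund: 149 Gt = 1.490×10^14 kg; dividing by ρ_w = 1027 kg m⁻³ gives 1.451×10^11 m³ of water.
The Maren floating ice tongue is floating and already displaces its own weight of water, so its melt adds essentially nothing to sea level.
Total added water ≈ 1.451×10^11 m³ over 3.63×10^14 m² → Δh = 4.00×10^-4 m = 0.400 mm.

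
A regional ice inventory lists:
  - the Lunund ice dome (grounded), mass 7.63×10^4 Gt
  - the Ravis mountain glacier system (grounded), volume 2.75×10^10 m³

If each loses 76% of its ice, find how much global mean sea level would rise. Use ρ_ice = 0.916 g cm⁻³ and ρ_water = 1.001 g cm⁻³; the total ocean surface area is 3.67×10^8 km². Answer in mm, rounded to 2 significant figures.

Lunund: 0.76 × 7.63×10^4 Gt = 5.799×10^16 kg; dividing by ρ_w = 1.001 g cm⁻³ = 1001 kg m⁻³ gives 5.793×10^13 m³ of water.
Ravis: 0.76 × 2.75×10^10 m³ × (916/1001) = 1.913×10^10 m³ of water.
Total added water ≈ 5.795×10^13 m³ over 3.67×10^14 m² → Δh = 0.158 m = 160 mm.

≈ 160 mm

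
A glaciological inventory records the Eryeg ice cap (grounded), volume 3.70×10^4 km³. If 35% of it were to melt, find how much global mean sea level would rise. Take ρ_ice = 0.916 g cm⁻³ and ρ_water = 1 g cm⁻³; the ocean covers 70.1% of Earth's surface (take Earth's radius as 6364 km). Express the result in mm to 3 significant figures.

≈ 33.2 mm

Eryeg: 0.35 × 3.70×10^4 km³ × (916/1000) = 1.186×10^4 km³ of water.
Spread over 3.57×10^14 m² of ocean, Δh = 1.186×10^13 / 3.57×10^14 = 0.0332 m = 33.2 mm.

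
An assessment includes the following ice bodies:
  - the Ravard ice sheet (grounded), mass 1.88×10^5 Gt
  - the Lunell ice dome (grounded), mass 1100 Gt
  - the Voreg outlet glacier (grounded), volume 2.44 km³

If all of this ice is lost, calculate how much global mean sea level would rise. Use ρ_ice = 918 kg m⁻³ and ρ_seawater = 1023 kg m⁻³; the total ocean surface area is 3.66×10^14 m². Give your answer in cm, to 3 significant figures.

≈ 50.5 cm

Ravard: 1.88×10^5 Gt = 1.880×10^17 kg; dividing by ρ_w = 1023 kg m⁻³ gives 1.838×10^14 m³ of water.
Lunell: 1100 Gt = 1.100×10^15 kg; dividing by ρ_w = 1023 kg m⁻³ gives 1.075×10^12 m³ of water.
Voreg: 2.44 km³ × (918/1023) = 2.190 km³ of water.
Total added water ≈ 1.849×10^14 m³ over 3.66×10^14 m² → Δh = 0.505 m = 50.5 cm.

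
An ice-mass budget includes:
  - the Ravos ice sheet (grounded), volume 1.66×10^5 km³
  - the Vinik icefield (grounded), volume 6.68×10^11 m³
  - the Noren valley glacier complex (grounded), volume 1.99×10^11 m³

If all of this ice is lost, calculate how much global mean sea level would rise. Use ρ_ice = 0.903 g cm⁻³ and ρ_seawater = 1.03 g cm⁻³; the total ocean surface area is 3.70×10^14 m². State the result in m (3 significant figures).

Ravos: 1.66×10^5 km³ × (903/1030) = 1.455×10^5 km³ of water.
Vinik: 6.68×10^11 m³ × (903/1030) = 5.856×10^11 m³ of water.
Noren: 1.99×10^11 m³ × (903/1030) = 1.745×10^11 m³ of water.
Total added water ≈ 1.463×10^14 m³ over 3.70×10^14 m² → Δh = 0.395 m.

≈ 0.395 m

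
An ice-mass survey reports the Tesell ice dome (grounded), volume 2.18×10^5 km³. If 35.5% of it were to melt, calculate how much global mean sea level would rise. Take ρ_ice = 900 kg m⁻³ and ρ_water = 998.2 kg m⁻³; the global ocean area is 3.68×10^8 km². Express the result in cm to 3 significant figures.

≈ 19.0 cm

Tesell: 0.355 × 2.18×10^5 km³ × (900/998.2) = 6.978×10^4 km³ of water.
Spread over 3.68×10^14 m² of ocean, Δh = 6.978×10^13 / 3.68×10^14 = 0.190 m = 19.0 cm.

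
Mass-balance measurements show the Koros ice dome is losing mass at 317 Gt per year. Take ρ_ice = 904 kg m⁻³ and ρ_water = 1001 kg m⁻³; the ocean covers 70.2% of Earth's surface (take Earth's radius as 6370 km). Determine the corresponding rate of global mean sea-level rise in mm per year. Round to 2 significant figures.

≈ 0.88 mm/yr

ρ_w = 1001 kg m⁻³. Annual water volume added = 317 Gt / ρ_w = 3.170×10^14 kg / 1001 kg m⁻³ = 3.167×10^11 m³.
Δh per year = 3.167×10^11 / 3.58×10^14 = 8.85×10^-4 m = 0.88 mm.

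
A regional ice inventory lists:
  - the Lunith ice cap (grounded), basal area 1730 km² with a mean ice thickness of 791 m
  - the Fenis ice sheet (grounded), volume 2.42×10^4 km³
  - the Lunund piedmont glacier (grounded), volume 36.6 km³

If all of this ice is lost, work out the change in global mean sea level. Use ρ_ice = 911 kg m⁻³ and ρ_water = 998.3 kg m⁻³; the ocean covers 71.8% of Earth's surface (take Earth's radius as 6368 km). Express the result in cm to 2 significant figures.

Lunith: ice volume = 1730 km² × 791 m = 1368 km³; 1368 × (911/998.3) = 1249 km³ of water.
Fenis: 2.42×10^4 km³ × (911/998.3) = 2.208×10^4 km³ of water.
Lunund: 36.6 km³ × (911/998.3) = 33.40 km³ of water.
Total added water ≈ 2.337×10^13 m³ over 3.66×10^14 m² → Δh = 0.0639 m = 6.4 cm.

≈ 6.4 cm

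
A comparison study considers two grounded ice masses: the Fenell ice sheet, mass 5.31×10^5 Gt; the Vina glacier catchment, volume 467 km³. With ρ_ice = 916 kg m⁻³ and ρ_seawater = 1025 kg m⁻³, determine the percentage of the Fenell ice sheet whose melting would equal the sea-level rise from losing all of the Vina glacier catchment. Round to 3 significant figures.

Equal sea-level rise means equal mass of meltwater, i.e. equal mass of ice lost.
Ice mass of Vina: 4.278×10^14 kg; ice mass of Fenell: 5.310×10^17 kg.
Fraction required = 4.278×10^14 / 5.310×10^17 = 8.06×10^-4 → 0.0806 %.

≈ 0.0806 %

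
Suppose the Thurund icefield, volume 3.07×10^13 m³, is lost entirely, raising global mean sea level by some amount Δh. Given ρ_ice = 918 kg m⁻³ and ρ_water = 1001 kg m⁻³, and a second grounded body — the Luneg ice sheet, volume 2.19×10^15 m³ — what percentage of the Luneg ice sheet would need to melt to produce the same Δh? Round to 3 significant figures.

Equal sea-level rise means equal mass of meltwater, i.e. equal mass of ice lost.
Ice mass of Thurund: 2.818×10^16 kg; ice mass of Luneg: 2.010×10^18 kg.
Fraction required = 2.818×10^16 / 2.010×10^18 = 0.0140 → 1.40 %.

≈ 1.40 %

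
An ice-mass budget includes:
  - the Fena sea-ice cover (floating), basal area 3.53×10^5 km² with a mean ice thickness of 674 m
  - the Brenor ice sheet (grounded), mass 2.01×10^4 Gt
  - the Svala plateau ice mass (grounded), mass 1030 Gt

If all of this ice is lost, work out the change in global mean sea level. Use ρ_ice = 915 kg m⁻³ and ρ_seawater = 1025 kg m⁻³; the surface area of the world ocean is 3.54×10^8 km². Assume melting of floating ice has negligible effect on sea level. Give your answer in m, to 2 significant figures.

≈ 0.058 m

The Fena sea-ice cover is floating and already displaces its own weight of water, so its melt adds essentially nothing to sea level.
Brenor: 2.01×10^4 Gt = 2.010×10^16 kg; dividing by ρ_w = 1025 kg m⁻³ gives 1.961×10^13 m³ of water.
Svala: 1030 Gt = 1.030×10^15 kg; dividing by ρ_w = 1025 kg m⁻³ gives 1.005×10^12 m³ of water.
Total added water ≈ 2.061×10^13 m³ over 3.54×10^14 m² → Δh = 0.0582 m.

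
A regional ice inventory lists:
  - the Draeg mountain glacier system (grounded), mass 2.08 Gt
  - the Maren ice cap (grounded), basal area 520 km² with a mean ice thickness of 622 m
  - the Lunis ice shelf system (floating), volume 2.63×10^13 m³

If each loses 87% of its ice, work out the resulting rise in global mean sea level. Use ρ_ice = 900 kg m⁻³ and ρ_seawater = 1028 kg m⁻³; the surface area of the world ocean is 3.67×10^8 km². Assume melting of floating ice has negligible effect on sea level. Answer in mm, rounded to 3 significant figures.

≈ 0.676 mm

Draeg: 0.87 × 2.08 Gt = 1.810×10^12 kg; dividing by ρ_w = 1028 kg m⁻³ gives 1.760×10^9 m³ of water.
Maren: ice volume = 520 km² × 622 m = 323.4 km³; 0.87 × 323.4 × (900/1028) = 246.4 km³ of water.
The Lunis ice shelf system is floating and already displaces its own weight of water, so its melt adds essentially nothing to sea level.
Total added water ≈ 2.481×10^11 m³ over 3.67×10^14 m² → Δh = 6.76×10^-4 m = 0.676 mm.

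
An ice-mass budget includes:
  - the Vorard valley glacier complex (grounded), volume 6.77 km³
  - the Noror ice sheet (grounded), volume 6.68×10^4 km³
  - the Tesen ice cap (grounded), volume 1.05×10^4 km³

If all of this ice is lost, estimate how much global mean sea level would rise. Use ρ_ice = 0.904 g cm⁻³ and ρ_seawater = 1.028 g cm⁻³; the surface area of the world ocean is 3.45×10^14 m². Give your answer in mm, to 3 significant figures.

Vorard: 6.77 km³ × (904/1028) = 5.953 km³ of water.
Noror: 6.68×10^4 km³ × (904/1028) = 5.874×10^4 km³ of water.
Tesen: 1.05×10^4 km³ × (904/1028) = 9233 km³ of water.
Total added water ≈ 6.798×10^13 m³ over 3.45×10^14 m² → Δh = 0.197 m = 197 mm.

≈ 197 mm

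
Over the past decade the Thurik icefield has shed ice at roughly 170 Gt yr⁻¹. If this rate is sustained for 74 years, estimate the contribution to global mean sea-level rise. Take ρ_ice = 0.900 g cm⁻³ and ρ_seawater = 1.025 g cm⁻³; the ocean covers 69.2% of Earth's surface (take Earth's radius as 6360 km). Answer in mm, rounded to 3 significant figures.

≈ 34.9 mm

Total mass lost = 170 Gt/yr × 74 yr = 1.258×10^4 Gt = 1.258×10^16 kg.
ρ_w = 1.025 g cm⁻³ = 1025 kg m⁻³, so water volume = 1.258×10^16 / 1025 = 1.227×10^13 m³.
Δh = 1.227×10^13 / 3.52×10^14 = 0.0349 m = 34.9 mm.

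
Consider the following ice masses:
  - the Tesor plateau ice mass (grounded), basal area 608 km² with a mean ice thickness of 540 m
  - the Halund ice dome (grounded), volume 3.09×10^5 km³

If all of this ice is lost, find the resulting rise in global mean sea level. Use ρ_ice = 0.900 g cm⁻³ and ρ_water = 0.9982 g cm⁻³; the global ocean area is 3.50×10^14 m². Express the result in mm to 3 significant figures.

Tesor: ice volume = 608 km² × 540 m = 328.3 km³; 328.3 × (900/998.2) = 296.0 km³ of water.
Halund: 3.09×10^5 km³ × (900/998.2) = 2.786×10^5 km³ of water.
Total added water ≈ 2.789×10^14 m³ over 3.50×10^14 m² → Δh = 0.797 m = 797 mm.

≈ 797 mm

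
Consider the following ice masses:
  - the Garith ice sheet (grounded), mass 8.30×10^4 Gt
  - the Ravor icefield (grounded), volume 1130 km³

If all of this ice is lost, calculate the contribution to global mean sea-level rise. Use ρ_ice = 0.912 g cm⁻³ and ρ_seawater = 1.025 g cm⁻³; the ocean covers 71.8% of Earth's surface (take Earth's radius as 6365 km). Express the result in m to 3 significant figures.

Garith: 8.30×10^4 Gt = 8.300×10^16 kg; dividing by ρ_w = 1.025 g cm⁻³ = 1025 kg m⁻³ gives 8.098×10^13 m³ of water.
Ravor: 1130 km³ × (912/1025) = 1005 km³ of water.
Total added water ≈ 8.198×10^13 m³ over 3.66×10^14 m² → Δh = 0.224 m.

≈ 0.224 m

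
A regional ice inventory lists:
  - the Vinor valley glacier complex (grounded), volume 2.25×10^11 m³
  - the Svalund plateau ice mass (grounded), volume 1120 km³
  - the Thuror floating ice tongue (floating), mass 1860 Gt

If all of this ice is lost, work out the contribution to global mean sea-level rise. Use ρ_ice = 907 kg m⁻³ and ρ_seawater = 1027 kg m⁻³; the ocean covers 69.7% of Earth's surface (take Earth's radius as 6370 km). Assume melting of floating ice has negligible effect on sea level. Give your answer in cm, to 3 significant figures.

≈ 0.334 cm

Vinor: 2.25×10^11 m³ × (907/1027) = 1.987×10^11 m³ of water.
Svalund: 1120 km³ × (907/1027) = 989.1 km³ of water.
The Thuror floating ice tongue is floating and already displaces its own weight of water, so its melt adds essentially nothing to sea level.
Total added water ≈ 1.188×10^12 m³ over 3.55×10^14 m² → Δh = 3.34×10^-3 m = 0.334 cm.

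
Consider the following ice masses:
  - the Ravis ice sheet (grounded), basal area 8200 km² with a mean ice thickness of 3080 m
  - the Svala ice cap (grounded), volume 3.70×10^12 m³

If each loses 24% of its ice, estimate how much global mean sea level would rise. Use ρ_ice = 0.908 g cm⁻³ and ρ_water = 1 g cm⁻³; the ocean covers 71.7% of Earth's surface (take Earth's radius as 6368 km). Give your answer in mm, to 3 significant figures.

Ravis: ice volume = 8200 km² × 3080 m = 2.526×10^4 km³; 0.24 × 2.526×10^4 × (908/1000) = 5504 km³ of water.
Svala: 0.24 × 3.70×10^12 m³ × (908/1000) = 8.063×10^11 m³ of water.
Total added water ≈ 6.310×10^12 m³ over 3.65×10^14 m² → Δh = 0.0173 m = 17.3 mm.

≈ 17.3 mm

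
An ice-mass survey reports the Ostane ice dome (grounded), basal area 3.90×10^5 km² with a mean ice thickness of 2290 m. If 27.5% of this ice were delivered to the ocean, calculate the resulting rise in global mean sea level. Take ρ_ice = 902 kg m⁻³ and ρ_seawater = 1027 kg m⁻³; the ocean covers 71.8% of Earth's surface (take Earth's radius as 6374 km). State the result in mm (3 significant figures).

≈ 588 mm

Ostane: ice volume = 3.90×10^5 km² × 2290 m = 8.931×10^5 km³; 0.275 × 8.931×10^5 × (902/1027) = 2.157×10^5 km³ of water.
Spread over 3.67×10^14 m² of ocean, Δh = 2.157×10^14 / 3.67×10^14 = 0.588 m = 588 mm.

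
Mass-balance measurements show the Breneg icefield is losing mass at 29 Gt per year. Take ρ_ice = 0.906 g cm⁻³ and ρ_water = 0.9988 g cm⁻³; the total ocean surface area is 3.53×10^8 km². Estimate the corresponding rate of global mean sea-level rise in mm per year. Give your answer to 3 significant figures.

≈ 0.0823 mm/yr

ρ_w = 0.9988 g cm⁻³ = 998.8 kg m⁻³. Annual water volume added = 29 Gt / ρ_w = 2.900×10^13 kg / 998.8 kg m⁻³ = 2.903×10^10 m³.
Δh per year = 2.903×10^10 / 3.53×10^14 = 8.23×10^-5 m = 0.0823 mm.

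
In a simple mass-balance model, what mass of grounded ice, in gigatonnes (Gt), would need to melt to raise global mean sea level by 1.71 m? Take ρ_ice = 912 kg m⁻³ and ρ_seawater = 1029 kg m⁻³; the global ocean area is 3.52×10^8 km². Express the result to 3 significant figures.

Required water volume = Δh × A = 1.71 m × 3.52×10^14 m² = 6.019×10^14 m³.
ρ_w = 1029 kg m⁻³, so the mass of water = 6.019×10^14 m³ × 1029 kg m⁻³ = 6.194×10^17 kg = 6.19×10^5 Gt (and the same mass of ice, by conservation).

≈ 6.19×10^5 Gt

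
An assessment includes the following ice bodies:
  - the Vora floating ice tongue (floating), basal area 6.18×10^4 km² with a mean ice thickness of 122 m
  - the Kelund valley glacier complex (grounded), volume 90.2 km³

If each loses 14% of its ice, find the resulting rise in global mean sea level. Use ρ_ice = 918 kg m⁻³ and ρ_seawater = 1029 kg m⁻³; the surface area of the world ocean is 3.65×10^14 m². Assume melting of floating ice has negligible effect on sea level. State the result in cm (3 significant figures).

The Vora floating ice tongue is floating and already displaces its own weight of water, so its melt adds essentially nothing to sea level.
Kelund: 0.14 × 90.2 km³ × (918/1029) = 11.27 km³ of water.
Total added water ≈ 1.127×10^10 m³ over 3.65×10^14 m² → Δh = 3.09×10^-5 m = 3.09×10^-3 cm.

≈ 3.09×10^-3 cm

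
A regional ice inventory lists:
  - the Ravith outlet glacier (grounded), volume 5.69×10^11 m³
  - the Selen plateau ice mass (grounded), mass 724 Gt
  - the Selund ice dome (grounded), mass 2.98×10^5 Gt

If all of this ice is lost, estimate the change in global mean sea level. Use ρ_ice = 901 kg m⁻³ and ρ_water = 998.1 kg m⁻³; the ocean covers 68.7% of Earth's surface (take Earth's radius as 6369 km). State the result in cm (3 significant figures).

≈ 85.6 cm

Ravith: 5.69×10^11 m³ × (901/998.1) = 5.136×10^11 m³ of water.
Selen: 724 Gt = 7.240×10^14 kg; dividing by ρ_w = 998.1 kg m⁻³ gives 7.254×10^11 m³ of water.
Selund: 2.98×10^5 Gt = 2.980×10^17 kg; dividing by ρ_w = 998.1 kg m⁻³ gives 2.986×10^14 m³ of water.
Total added water ≈ 2.998×10^14 m³ over 3.50×10^14 m² → Δh = 0.856 m = 85.6 cm.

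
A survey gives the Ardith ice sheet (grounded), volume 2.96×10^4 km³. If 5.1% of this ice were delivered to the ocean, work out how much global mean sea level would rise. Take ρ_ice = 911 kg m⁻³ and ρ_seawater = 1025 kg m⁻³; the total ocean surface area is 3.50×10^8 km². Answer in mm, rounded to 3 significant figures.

≈ 3.83 mm

Ardith: 0.051 × 2.96×10^4 km³ × (911/1025) = 1342 km³ of water.
Spread over 3.50×10^14 m² of ocean, Δh = 1.342×10^12 / 3.50×10^14 = 3.83×10^-3 m = 3.83 mm.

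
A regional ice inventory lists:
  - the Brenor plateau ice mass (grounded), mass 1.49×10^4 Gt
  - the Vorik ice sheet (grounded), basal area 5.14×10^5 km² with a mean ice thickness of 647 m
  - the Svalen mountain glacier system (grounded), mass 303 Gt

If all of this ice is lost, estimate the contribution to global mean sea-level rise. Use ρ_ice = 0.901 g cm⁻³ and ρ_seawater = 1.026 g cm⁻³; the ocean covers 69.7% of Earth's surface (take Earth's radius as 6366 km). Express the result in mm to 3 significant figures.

≈ 864 mm

Brenor: 1.49×10^4 Gt = 1.490×10^16 kg; dividing by ρ_w = 1.026 g cm⁻³ = 1026 kg m⁻³ gives 1.452×10^13 m³ of water.
Vorik: ice volume = 5.14×10^5 km² × 647 m = 3.326×10^5 km³; 3.326×10^5 × (901/1026) = 2.920×10^5 km³ of water.
Svalen: 303 Gt = 3.030×10^14 kg; dividing by ρ_w = 1026 kg m⁻³ gives 2.953×10^11 m³ of water.
Total added water ≈ 3.069×10^14 m³ over 3.55×10^14 m² → Δh = 0.864 m = 864 mm.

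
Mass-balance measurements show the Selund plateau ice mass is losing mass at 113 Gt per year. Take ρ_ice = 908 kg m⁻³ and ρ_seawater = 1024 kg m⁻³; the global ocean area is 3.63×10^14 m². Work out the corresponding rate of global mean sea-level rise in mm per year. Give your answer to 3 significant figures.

≈ 0.304 mm/yr

ρ_w = 1024 kg m⁻³. Annual water volume added = 113 Gt / ρ_w = 1.130×10^14 kg / 1024 kg m⁻³ = 1.104×10^11 m³.
Δh per year = 1.104×10^11 / 3.63×10^14 = 3.04×10^-4 m = 0.304 mm.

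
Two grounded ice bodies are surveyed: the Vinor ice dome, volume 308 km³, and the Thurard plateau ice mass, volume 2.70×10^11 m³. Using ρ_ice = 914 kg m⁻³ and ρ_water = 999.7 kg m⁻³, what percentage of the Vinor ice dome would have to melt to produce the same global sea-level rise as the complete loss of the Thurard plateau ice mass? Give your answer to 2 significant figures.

≈ 88 %

Equal sea-level rise means equal mass of meltwater, i.e. equal mass of ice lost.
Ice mass of Thurard: 2.468×10^14 kg; ice mass of Vinor: 2.815×10^14 kg.
Fraction required = 2.468×10^14 / 2.815×10^14 = 0.877 → 88 %.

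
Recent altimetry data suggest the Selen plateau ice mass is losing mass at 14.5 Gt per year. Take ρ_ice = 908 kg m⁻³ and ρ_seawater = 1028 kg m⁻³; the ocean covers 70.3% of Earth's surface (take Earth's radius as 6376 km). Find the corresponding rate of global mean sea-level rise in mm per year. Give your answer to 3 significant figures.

≈ 0.0393 mm/yr

ρ_w = 1028 kg m⁻³. Annual water volume added = 14.5 Gt / ρ_w = 1.450×10^13 kg / 1028 kg m⁻³ = 1.411×10^10 m³.
Δh per year = 1.411×10^10 / 3.59×10^14 = 3.93×10^-5 m = 0.0393 mm.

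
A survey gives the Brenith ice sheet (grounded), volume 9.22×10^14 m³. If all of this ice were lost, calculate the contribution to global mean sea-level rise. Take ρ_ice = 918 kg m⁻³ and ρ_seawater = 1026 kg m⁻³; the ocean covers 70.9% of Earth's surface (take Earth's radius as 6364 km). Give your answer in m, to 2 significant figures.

≈ 2.3 m

Brenith: 9.22×10^14 m³ × (918/1026) = 8.249×10^14 m³ of water.
Spread over 3.61×10^14 m² of ocean, Δh = 8.249×10^14 / 3.61×10^14 = 2.29 m.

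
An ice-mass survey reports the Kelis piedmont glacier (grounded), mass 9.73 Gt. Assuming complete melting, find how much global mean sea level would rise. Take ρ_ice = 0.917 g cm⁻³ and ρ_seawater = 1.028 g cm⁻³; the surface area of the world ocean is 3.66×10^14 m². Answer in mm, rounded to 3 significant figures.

≈ 0.0259 mm

Kelis: 9.73 Gt = 9.730×10^12 kg; dividing by ρ_w = 1.028 g cm⁻³ = 1028 kg m⁻³ gives 9.465×10^9 m³ of water.
Spread over 3.66×10^14 m² of ocean, Δh = 9.465×10^9 / 3.66×10^14 = 2.59×10^-5 m = 0.0259 mm.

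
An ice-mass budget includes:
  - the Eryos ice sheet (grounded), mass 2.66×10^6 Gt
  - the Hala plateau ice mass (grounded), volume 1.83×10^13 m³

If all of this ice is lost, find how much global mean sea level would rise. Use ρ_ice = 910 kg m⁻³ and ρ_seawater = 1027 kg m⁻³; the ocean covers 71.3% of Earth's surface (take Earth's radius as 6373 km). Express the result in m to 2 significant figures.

Eryos: 2.66×10^6 Gt = 2.660×10^18 kg; dividing by ρ_w = 1027 kg m⁻³ gives 2.590×10^15 m³ of water.
Hala: 1.83×10^13 m³ × (910/1027) = 1.622×10^13 m³ of water.
Total added water ≈ 2.606×10^15 m³ over 3.64×10^14 m² → Δh = 7.16 m.

≈ 7.2 m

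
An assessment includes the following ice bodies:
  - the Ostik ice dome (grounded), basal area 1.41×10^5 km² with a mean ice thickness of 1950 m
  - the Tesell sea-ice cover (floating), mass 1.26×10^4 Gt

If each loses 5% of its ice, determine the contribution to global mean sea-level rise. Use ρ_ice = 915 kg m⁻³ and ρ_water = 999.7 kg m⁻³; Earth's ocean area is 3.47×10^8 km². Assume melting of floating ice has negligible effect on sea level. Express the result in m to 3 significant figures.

≈ 0.0363 m

Ostik: ice volume = 1.41×10^5 km² × 1950 m = 2.750×10^5 km³; 0.05 × 2.750×10^5 × (915/999.7) = 1.258×10^4 km³ of water.
The Tesell sea-ice cover is floating and already displaces its own weight of water, so its melt adds essentially nothing to sea level.
Total added water ≈ 1.258×10^13 m³ over 3.47×10^14 m² → Δh = 0.0363 m.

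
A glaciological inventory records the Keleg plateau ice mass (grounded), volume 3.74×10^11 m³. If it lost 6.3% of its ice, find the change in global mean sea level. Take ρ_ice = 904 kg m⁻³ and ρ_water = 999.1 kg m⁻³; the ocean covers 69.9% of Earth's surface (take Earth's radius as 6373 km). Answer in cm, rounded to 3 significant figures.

≈ 5.98×10^-3 cm

Keleg: 0.063 × 3.74×10^11 m³ × (904/999.1) = 2.132×10^10 m³ of water.
Spread over 3.57×10^14 m² of ocean, Δh = 2.132×10^10 / 3.57×10^14 = 5.98×10^-5 m = 5.98×10^-3 cm.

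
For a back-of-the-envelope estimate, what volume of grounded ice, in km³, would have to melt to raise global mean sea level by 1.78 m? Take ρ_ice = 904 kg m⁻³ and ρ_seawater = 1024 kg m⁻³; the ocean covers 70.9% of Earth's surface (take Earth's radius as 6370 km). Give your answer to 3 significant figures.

Required water volume = Δh × A = 1.78 m × 3.62×10^14 m² = 6.435×10^14 m³ = 6.435×10^5 km³.
Ice volume = water volume × ρ_w/ρ_ice = 6.435×10^5 × 1024/904 = 7.29×10^5 km³.

≈ 7.29×10^5 km³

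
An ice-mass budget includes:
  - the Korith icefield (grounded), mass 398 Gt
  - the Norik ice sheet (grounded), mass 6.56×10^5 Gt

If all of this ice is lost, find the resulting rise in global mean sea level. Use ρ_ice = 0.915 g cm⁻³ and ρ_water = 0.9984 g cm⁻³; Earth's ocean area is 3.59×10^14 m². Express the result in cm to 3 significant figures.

≈ 183 cm

Korith: 398 Gt = 3.980×10^14 kg; dividing by ρ_w = 0.9984 g cm⁻³ = 998.4 kg m⁻³ gives 3.986×10^11 m³ of water.
Norik: 6.56×10^5 Gt = 6.560×10^17 kg; dividing by ρ_w = 998.4 kg m⁻³ gives 6.571×10^14 m³ of water.
Total added water ≈ 6.574×10^14 m³ over 3.59×10^14 m² → Δh = 1.83 m = 183 cm.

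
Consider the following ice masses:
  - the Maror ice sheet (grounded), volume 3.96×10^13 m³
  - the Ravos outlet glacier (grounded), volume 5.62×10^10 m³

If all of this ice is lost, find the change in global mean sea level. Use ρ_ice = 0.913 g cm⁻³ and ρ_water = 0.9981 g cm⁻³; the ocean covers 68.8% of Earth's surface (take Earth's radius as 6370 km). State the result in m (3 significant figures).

≈ 0.103 m

Maror: 3.96×10^13 m³ × (913/998.1) = 3.622×10^13 m³ of water.
Ravos: 5.62×10^10 m³ × (913/998.1) = 5.141×10^10 m³ of water.
Total added water ≈ 3.628×10^13 m³ over 3.51×10^14 m² → Δh = 0.103 m.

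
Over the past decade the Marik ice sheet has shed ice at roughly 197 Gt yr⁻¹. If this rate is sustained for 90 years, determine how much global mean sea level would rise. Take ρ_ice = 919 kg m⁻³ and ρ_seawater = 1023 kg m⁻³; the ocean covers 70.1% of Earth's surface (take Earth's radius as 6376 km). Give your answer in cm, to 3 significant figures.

Total mass lost = 197 Gt/yr × 90 yr = 1.773×10^4 Gt = 1.773×10^16 kg.
ρ_w = 1023 kg m⁻³, so water volume = 1.773×10^16 / 1023 = 1.733×10^13 m³.
Δh = 1.733×10^13 / 3.58×10^14 = 0.0484 m = 4.84 cm.

≈ 4.84 cm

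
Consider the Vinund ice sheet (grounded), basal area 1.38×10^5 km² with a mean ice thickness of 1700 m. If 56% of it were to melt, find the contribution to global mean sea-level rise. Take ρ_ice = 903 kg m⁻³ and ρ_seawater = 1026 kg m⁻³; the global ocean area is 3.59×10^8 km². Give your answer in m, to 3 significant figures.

≈ 0.322 m

Vinund: ice volume = 1.38×10^5 km² × 1700 m = 2.346×10^5 km³; 0.56 × 2.346×10^5 × (903/1026) = 1.156×10^5 km³ of water.
Spread over 3.59×10^14 m² of ocean, Δh = 1.156×10^14 / 3.59×10^14 = 0.322 m.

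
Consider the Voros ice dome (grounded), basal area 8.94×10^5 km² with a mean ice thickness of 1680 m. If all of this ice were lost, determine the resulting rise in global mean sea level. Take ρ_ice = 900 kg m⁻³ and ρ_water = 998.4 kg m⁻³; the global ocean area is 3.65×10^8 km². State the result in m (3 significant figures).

≈ 3.71 m

Voros: ice volume = 8.94×10^5 km² × 1680 m = 1.502×10^6 km³; 1.502×10^6 × (900/998.4) = 1.354×10^6 km³ of water.
Spread over 3.65×10^14 m² of ocean, Δh = 1.354×10^15 / 3.65×10^14 = 3.71 m.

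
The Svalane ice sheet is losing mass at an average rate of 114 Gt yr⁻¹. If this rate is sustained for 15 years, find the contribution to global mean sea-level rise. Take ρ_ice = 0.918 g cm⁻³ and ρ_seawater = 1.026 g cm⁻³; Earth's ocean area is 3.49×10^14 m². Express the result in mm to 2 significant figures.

Total mass lost = 114 Gt/yr × 15 yr = 1710 Gt = 1.710×10^15 kg.
ρ_w = 1.026 g cm⁻³ = 1026 kg m⁻³, so water volume = 1.710×10^15 / 1026 = 1.667×10^12 m³.
Δh = 1.667×10^12 / 3.49×10^14 = 4.78×10^-3 m = 4.8 mm.

≈ 4.8 mm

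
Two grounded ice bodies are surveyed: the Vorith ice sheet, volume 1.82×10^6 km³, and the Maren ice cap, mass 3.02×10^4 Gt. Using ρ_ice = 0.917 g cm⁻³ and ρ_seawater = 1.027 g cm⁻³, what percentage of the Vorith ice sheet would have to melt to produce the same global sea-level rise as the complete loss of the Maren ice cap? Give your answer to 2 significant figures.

≈ 1.8 %

Equal sea-level rise means equal mass of meltwater, i.e. equal mass of ice lost.
Ice mass of Maren: 3.020×10^16 kg; ice mass of Vorith: 1.669×10^18 kg.
Fraction required = 3.020×10^16 / 1.669×10^18 = 0.0181 → 1.8 %.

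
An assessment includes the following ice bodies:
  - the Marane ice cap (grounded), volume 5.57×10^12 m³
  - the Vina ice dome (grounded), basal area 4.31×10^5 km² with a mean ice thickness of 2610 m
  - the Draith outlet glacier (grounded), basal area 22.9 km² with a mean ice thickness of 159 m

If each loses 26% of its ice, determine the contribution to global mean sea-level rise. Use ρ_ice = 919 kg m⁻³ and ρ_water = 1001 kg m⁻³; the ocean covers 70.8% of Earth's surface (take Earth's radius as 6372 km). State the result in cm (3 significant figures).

Marane: 0.26 × 5.57×10^12 m³ × (919/1001) = 1.330×10^12 m³ of water.
Vina: ice volume = 4.31×10^5 km² × 2610 m = 1.125×10^6 km³; 0.26 × 1.125×10^6 × (919/1001) = 2.685×10^5 km³ of water.
Draith: ice volume = 22.9 km² × 159 m = 3.641 km³; 0.26 × 3.641 × (919/1001) = 0.8691 km³ of water.
Total added water ≈ 2.698×10^14 m³ over 3.61×10^14 m² → Δh = 0.747 m = 74.7 cm.

≈ 74.7 cm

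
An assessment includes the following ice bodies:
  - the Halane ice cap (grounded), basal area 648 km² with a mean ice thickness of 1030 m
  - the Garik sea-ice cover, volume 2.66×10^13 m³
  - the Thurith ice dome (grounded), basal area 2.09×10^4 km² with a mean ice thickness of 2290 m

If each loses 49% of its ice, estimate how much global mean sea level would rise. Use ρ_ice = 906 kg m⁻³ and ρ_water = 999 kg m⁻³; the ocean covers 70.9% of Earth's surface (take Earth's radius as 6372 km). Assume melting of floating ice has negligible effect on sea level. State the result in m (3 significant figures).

Halane: ice volume = 648 km² × 1030 m = 667.4 km³; 0.49 × 667.4 × (906/999) = 296.6 km³ of water.
The Garik sea-ice cover is floating and already displaces its own weight of water, so its melt adds essentially nothing to sea level.
Thurith: ice volume = 2.09×10^4 km² × 2290 m = 4.786×10^4 km³; 0.49 × 4.786×10^4 × (906/999) = 2.127×10^4 km³ of water.
Total added water ≈ 2.157×10^13 m³ over 3.62×10^14 m² → Δh = 0.0596 m.

≈ 0.0596 m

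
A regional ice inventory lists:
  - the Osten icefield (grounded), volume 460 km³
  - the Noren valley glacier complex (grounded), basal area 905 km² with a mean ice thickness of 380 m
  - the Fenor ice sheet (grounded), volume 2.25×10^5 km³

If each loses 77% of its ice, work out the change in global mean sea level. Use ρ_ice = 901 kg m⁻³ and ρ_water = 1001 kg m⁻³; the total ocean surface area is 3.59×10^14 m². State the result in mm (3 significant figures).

≈ 436 mm

Osten: 0.77 × 460 km³ × (901/1001) = 318.8 km³ of water.
Noren: ice volume = 905 km² × 380 m = 343.9 km³; 0.77 × 343.9 × (901/1001) = 238.3 km³ of water.
Fenor: 0.77 × 2.25×10^5 km³ × (901/1001) = 1.559×10^5 km³ of water.
Total added water ≈ 1.565×10^14 m³ over 3.59×10^14 m² → Δh = 0.436 m = 436 mm.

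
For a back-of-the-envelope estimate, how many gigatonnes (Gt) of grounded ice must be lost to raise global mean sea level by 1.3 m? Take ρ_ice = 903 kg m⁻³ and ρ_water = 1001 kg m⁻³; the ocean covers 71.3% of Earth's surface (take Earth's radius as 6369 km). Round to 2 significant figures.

≈ 4.7×10^5 Gt

Required water volume = Δh × A = 1.3 m × 3.63×10^14 m² = 4.725×10^14 m³.
ρ_w = 1001 kg m⁻³, so the mass of water = 4.725×10^14 m³ × 1001 kg m⁻³ = 4.730×10^17 kg = 4.7×10^5 Gt (and the same mass of ice, by conservation).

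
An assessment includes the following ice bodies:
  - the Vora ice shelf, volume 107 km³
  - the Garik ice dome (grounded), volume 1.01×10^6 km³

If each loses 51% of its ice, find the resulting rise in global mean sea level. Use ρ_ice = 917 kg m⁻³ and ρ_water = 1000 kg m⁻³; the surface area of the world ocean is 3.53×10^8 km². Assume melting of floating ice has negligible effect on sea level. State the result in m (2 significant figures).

≈ 1.3 m

The Vora ice shelf is floating and already displaces its own weight of water, so its melt adds essentially nothing to sea level.
Garik: 0.51 × 1.01×10^6 km³ × (917/1000) = 4.723×10^5 km³ of water.
Total added water ≈ 4.723×10^14 m³ over 3.53×10^14 m² → Δh = 1.34 m.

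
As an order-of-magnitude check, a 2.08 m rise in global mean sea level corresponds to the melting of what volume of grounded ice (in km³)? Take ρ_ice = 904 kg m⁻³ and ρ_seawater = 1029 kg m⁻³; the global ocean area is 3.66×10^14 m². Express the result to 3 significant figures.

Required water volume = Δh × A = 2.08 m × 3.66×10^14 m² = 7.613×10^14 m³ = 7.613×10^5 km³.
Ice volume = water volume × ρ_w/ρ_ice = 7.613×10^5 × 1029/904 = 8.67×10^5 km³.

≈ 8.67×10^5 km³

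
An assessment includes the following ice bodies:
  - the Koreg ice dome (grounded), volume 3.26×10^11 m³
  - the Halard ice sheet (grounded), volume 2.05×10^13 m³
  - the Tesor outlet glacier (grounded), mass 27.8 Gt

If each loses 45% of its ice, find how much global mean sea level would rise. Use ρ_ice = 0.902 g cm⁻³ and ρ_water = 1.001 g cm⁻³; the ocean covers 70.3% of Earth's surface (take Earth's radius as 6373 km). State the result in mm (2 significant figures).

≈ 24 mm

Koreg: 0.45 × 3.26×10^11 m³ × (902/1001) = 1.322×10^11 m³ of water.
Halard: 0.45 × 2.05×10^13 m³ × (902/1001) = 8.313×10^12 m³ of water.
Tesor: 0.45 × 27.8 Gt = 1.251×10^13 kg; dividing by ρ_w = 1.001 g cm⁻³ = 1001 kg m⁻³ gives 1.250×10^10 m³ of water.
Total added water ≈ 8.457×10^12 m³ over 3.59×10^14 m² → Δh = 0.0236 m = 24 mm.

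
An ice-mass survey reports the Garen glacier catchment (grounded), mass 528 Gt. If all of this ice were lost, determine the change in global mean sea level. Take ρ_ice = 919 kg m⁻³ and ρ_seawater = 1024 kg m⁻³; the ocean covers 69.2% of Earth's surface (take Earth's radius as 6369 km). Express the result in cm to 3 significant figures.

≈ 0.146 cm

Garen: 528 Gt = 5.280×10^14 kg; dividing by ρ_w = 1024 kg m⁻³ gives 5.156×10^11 m³ of water.
Spread over 3.53×10^14 m² of ocean, Δh = 5.156×10^11 / 3.53×10^14 = 1.46×10^-3 m = 0.146 cm.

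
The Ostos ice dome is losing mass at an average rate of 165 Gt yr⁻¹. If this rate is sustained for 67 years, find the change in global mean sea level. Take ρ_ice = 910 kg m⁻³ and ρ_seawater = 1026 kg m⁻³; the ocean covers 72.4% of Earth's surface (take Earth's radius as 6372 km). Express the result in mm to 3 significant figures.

Total mass lost = 165 Gt/yr × 67 yr = 1.106×10^4 Gt = 1.106×10^16 kg.
ρ_w = 1026 kg m⁻³, so water volume = 1.106×10^16 / 1026 = 1.077×10^13 m³.
Δh = 1.077×10^13 / 3.69×10^14 = 0.0292 m = 29.2 mm.

≈ 29.2 mm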